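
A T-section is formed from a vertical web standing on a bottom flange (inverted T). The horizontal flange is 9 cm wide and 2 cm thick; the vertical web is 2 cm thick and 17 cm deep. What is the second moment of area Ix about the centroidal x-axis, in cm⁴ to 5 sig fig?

Treat the section as a set of non-overlapping primitives; coordinates are from the bounding-box lower-left.
Flange: 9 × 2, A = 18 cm², y = 1 cm, Ī = 6 cm⁴.
Web: 2 × 17, A = 34 cm², y = 10.5 cm, Ī = 818.8333 cm⁴.
Centroid: ȳ = ΣA·y / ΣA = 7.211538 cm.
Transfer each piece to the centroidal x-axis using Ī + A·d² with d = y − 7.211538:
  flange: d = -6.211538 cm → contributes +700.4978 cm⁴
  web: d = 3.288462 cm → contributes +1186.509 cm⁴
Total I = 1887.006 cm⁴.

Ix ≈ 1887.0 cm⁴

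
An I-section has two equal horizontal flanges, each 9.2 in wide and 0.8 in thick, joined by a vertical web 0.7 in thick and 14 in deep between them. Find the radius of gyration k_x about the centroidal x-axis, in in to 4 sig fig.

Treat the section as a set of non-overlapping primitives; coordinates are from the bounding-box lower-left.
Bottom flange: 9.2 × 0.8, A = 7.36 in², y = 0.4 in, Ī = 0.392533 in⁴.
Web: 0.7 × 14, A = 9.8 in², y = 7.8 in, Ī = 160.067 in⁴.
Top flange: 9.2 × 0.8, A = 7.36 in², y = 15.2 in, Ī = 0.392533 in⁴.
By symmetry the centroid is at mid-height, ȳ = 7.8 in.
Transfer each piece to the centroidal x-axis using Ī + A·d² with d = y − 7.8:
  bottom flange: d = -7.4 in → contributes +403.426 in⁴
  web: d = 0 in → contributes +160.067 in⁴
  top flange: d = 7.4 in → contributes +403.426 in⁴
Total I = 966.919 in⁴.
Radius of gyration: k = √(I/A) = √(966.919 / 24.52) = 6.27964 in.

k_x ≈ 6.280 in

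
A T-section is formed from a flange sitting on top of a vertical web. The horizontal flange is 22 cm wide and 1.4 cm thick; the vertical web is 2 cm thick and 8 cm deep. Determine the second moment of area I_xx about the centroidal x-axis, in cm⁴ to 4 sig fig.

I_xx ≈ 323.0 cm⁴

Decompose the section into non-overlapping parts with the origin at the bottom-left of its bounding rectangle.
Flange: 22 × 1.4, A = 30.8 cm², y = 8.7 cm, Ī = 5.03067 cm⁴.
Web: 2 × 8, A = 16 cm², y = 4 cm, Ī = 85.3333 cm⁴.
Centroid: ȳ = ΣA·y / ΣA = 7.09316 cm.
Transfer each piece to the centroidal x-axis using Ī + A·d² with d = y − 7.09316:
  flange: d = 1.60684 cm → contributes +84.554 cm⁴
  web: d = -3.09316 cm → contributes +238.416 cm⁴
Total I = 322.97 cm⁴.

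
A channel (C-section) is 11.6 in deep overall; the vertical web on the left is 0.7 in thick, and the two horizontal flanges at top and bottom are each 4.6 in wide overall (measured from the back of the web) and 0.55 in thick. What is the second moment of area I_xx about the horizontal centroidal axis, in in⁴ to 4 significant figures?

Treat the section as a set of non-overlapping primitives; coordinates are from the bounding-box lower-left.
Web: 0.7 × 11.6, A = 8.12 in², y = 5.8 in, Ī = 91.0523 in⁴.
Top flange (beyond web): 3.9 × 0.55, A = 2.145 in², y = 11.325 in, Ī = 0.0540719 in⁴.
Bottom flange (beyond web): 3.9 × 0.55, A = 2.145 in², y = 0.275 in, Ī = 0.0540719 in⁴.
By symmetry the centroid is at mid-height, ȳ = 5.8 in.
Transfer each piece to the horizontal centroidal axis using Ī + A·d² with d = y − 5.8:
  web: d = 0 in → contributes +91.0523 in⁴
  top flange (beyond web): d = 5.525 in → contributes +65.5315 in⁴
  bottom flange (beyond web): d = -5.525 in → contributes +65.5315 in⁴
Total I = 222.115 in⁴.

I_xx ≈ 222.1 in⁴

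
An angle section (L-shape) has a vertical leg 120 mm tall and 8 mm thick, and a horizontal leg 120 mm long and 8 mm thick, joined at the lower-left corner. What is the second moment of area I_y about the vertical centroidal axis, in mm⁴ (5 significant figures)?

Decompose the section into non-overlapping parts with the origin at the bottom-left of its bounding rectangle.
Vertical leg: 8 × 120, A = 960 mm², x = 4 mm, Ī = 5 120 mm⁴.
Horizontal leg (remainder): 112 × 8, A = 896 mm², x = 64 mm, Ī = 936618.7 mm⁴.
Centroid: x̄ = ΣA·x / ΣA = 32.96552 mm.
Transfer each piece to the vertical centroidal axis using Ī + A·d² with d = x − 32.96552:
  vertical leg: d = -28.96552 mm → contributes +810561.1 mm⁴
  horizontal leg (remainder): d = 31.03448 mm → contributes +1 799 591 mm⁴
Total I = 2 610 152 mm⁴.

I_y ≈ 2.6102 × 10⁶ mm⁴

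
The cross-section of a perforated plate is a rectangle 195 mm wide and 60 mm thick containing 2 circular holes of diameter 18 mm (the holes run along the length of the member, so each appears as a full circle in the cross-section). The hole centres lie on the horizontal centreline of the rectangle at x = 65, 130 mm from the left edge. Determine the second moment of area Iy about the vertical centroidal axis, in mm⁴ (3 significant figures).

Split into non-overlapping primitives; take the origin at the lower-left of the bounding box.
Plate: 195 × 60, A = 11 700 mm², x = 97.5 mm, Ī = 37 074 375 mm⁴.
Hole 1 (subtracted): ⌀18, A = 254.47 mm², x = 65 mm, Ī = 5 153 mm⁴.
Hole 2 (subtracted): ⌀18, A = 254.47 mm², x = 130 mm, Ī = 5 153 mm⁴.
By symmetry the centroid is at mid-width, x̄ = 97.5 mm.
Transfer each piece to the vertical centroidal axis using Ī + A·d² with d = x − 97.5:
  plate: d = 0 mm → contributes +37 074 375 mm⁴
  hole 1: d = -32.5 mm → contributes −273 936 mm⁴
  hole 2: d = 32.5 mm → contributes −273 936 mm⁴
Total I = 36 526 503 mm⁴.

Iy ≈ 3.65 × 10⁷ mm⁴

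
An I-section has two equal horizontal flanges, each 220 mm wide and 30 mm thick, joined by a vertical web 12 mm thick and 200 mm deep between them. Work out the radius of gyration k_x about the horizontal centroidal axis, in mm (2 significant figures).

k_x ≈ 110 mm

Decompose the section into non-overlapping parts with the origin at the bottom-left of its bounding rectangle.
Bottom flange: 220 × 30, A = 6 600 mm², y = 15 mm, Ī = 495 000 mm⁴.
Web: 12 × 200, A = 2 400 mm², y = 130 mm, Ī = 8 000 000 mm⁴.
Top flange: 220 × 30, A = 6 600 mm², y = 245 mm, Ī = 495 000 mm⁴.
By symmetry the centroid is at mid-height, ȳ = 130 mm.
Transfer each piece to the horizontal centroidal axis using Ī + A·d² with d = y − 130:
  bottom flange: d = -115 mm → contributes +87 780 000 mm⁴
  web: d = 0 mm → contributes +8 000 000 mm⁴
  top flange: d = 115 mm → contributes +87 780 000 mm⁴
Total I = 183 560 000 mm⁴.
Radius of gyration: k = √(I/A) = √(183 560 000 / 15 600) = 108.5 mm.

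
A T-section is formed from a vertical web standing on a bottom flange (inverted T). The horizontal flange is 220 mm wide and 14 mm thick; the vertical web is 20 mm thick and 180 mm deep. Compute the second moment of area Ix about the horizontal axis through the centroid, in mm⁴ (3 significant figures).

Ix ≈ 2.54 × 10⁷ mm⁴

Treat the section as a set of non-overlapping primitives; coordinates are from the bounding-box lower-left.
Flange: 220 × 14, A = 3 080 mm², y = 7 mm, Ī = 50 307 mm⁴.
Web: 20 × 180, A = 3 600 mm², y = 104 mm, Ī = 9 720 000 mm⁴.
Centroid: ȳ = ΣA·y / ΣA = 59.275 mm.
Transfer each piece to the horizontal axis through the centroid using Ī + A·d² with d = y − 59.275:
  flange: d = -52.275 mm → contributes +8 467 092 mm⁴
  web: d = 44.725 mm → contributes +16 921 028 mm⁴
Total I = 25 388 120 mm⁴.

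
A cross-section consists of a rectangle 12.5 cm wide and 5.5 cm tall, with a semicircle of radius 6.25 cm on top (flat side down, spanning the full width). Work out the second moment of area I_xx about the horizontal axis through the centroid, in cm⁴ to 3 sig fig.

Decompose the section into non-overlapping parts with the origin at the bottom-left of its bounding rectangle.
Rectangular body: 12.5 × 5.5, A = 68.75 cm², y = 2.75 cm, Ī = 173.31 cm⁴.
Semicircular cap: semicircle r = 6.25, A = 61.359 cm², y = 8.1526 cm, Ī = 167.48 cm⁴.
Centroid: ȳ = ΣA·y / ΣA = 5.2978 cm.
Transfer each piece to the horizontal axis through the centroid using Ī + A·d² with d = y − 5.2978:
  rectangular body: d = -2.5478 cm → contributes +619.6 cm⁴
  semicircular cap: d = 2.8547 cm → contributes +667.52 cm⁴
Total I = 1287.1 cm⁴.

I_xx ≈ 1290 cm⁴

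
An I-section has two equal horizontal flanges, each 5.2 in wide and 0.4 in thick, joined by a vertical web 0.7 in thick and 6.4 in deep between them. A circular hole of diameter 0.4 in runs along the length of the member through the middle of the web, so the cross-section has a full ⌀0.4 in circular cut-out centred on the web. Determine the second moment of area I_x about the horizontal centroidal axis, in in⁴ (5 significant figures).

Split into non-overlapping primitives; take the origin at the lower-left of the bounding box.
Bottom flange: 5.2 × 0.4, A = 2.08 in², y = 0.2 in, Ī = 0.02773333 in⁴.
Web: 0.7 × 6.4, A = 4.48 in², y = 3.6 in, Ī = 15.29173 in⁴.
Top flange: 5.2 × 0.4, A = 2.08 in², y = 7 in, Ī = 0.02773333 in⁴.
Hole (subtracted): ⌀0.4, A = 0.1256637 in², y = 3.6 in, Ī = 0.001256637 in⁴.
By symmetry the centroid is at mid-height, ȳ = 3.6 in.
Transfer each piece to the horizontal centroidal axis using Ī + A·d² with d = y − 3.6:
  bottom flange: d = -3.4 in → contributes +24.07253 in⁴
  web: d = 0 in → contributes +15.29173 in⁴
  top flange: d = 3.4 in → contributes +24.07253 in⁴
  hole: d = 0 in → contributes −0.001256637 in⁴
Total I = 63.43554 in⁴.

I_x ≈ 63.436 in⁴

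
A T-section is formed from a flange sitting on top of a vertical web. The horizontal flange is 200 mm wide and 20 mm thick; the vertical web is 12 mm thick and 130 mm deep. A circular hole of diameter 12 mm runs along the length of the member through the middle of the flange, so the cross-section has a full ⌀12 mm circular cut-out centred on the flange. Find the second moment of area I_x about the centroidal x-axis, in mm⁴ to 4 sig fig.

I_x ≈ 8.591 × 10⁶ mm⁴

Decompose the section into non-overlapping parts with the origin at the bottom-left of its bounding rectangle.
Flange: 200 × 20, A = 4 000 mm², y = 140 mm, Ī = 133 333 mm⁴.
Web: 12 × 130, A = 1 560 mm², y = 65 mm, Ī = 2 197 000 mm⁴.
Hole (subtracted): ⌀12, A = 113.097 mm², y = 140 mm, Ī = 1017.88 mm⁴.
Centroid: ȳ = ΣA·y / ΣA = 118.52 mm.
Transfer each piece to the centroidal x-axis using Ī + A·d² with d = y − 118.52:
  flange: d = 21.4801 mm → contributes +1 978 912 mm⁴
  web: d = -53.5199 mm → contributes +6 665 433 mm⁴
  hole: d = 21.4801 mm → contributes −53200.4 mm⁴
Total I = 8 591 144 mm⁴.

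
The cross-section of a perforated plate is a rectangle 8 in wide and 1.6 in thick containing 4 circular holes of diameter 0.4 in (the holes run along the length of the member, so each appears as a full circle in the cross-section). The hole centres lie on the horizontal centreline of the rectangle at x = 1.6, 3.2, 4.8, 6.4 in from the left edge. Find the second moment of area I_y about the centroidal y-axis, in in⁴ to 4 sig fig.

I_y ≈ 66.65 in⁴

Split into non-overlapping primitives; take the origin at the lower-left of the bounding box.
Plate: 8 × 1.6, A = 12.8 in², x = 4 in, Ī = 68.2667 in⁴.
Hole 1 (subtracted): ⌀0.4, A = 0.125664 in², x = 1.6 in, Ī = 0.00125664 in⁴.
Hole 2 (subtracted): ⌀0.4, A = 0.125664 in², x = 3.2 in, Ī = 0.00125664 in⁴.
Hole 3 (subtracted): ⌀0.4, A = 0.125664 in², x = 4.8 in, Ī = 0.00125664 in⁴.
Hole 4 (subtracted): ⌀0.4, A = 0.125664 in², x = 6.4 in, Ī = 0.00125664 in⁴.
By symmetry the centroid is at mid-width, x̄ = 4 in.
Transfer each piece to the centroidal y-axis using Ī + A·d² with d = x − 4:
  plate: d = 0 in → contributes +68.2667 in⁴
  hole 1: d = -2.4 in → contributes −0.72508 in⁴
  hole 2: d = -0.8 in → contributes −0.0816814 in⁴
  hole 3: d = 0.8 in → contributes −0.0816814 in⁴
  hole 4: d = 2.4 in → contributes −0.72508 in⁴
Total I = 66.6531 in⁴.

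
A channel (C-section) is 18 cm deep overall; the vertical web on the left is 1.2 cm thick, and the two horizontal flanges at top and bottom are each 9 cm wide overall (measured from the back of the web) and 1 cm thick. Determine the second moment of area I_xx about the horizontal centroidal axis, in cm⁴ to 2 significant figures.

Decompose the section into non-overlapping parts with the origin at the bottom-left of its bounding rectangle.
Web: 1.2 × 18, A = 21.6 cm², y = 9 cm, Ī = 583.2 cm⁴.
Top flange (beyond web): 7.8 × 1, A = 7.8 cm², y = 17.5 cm, Ī = 0.65 cm⁴.
Bottom flange (beyond web): 7.8 × 1, A = 7.8 cm², y = 0.5 cm, Ī = 0.65 cm⁴.
By symmetry the centroid is at mid-height, ȳ = 9 cm.
Transfer each piece to the horizontal centroidal axis using Ī + A·d² with d = y − 9:
  web: d = 0 cm → contributes +583.2 cm⁴
  top flange (beyond web): d = 8.5 cm → contributes +564.2 cm⁴
  bottom flange (beyond web): d = -8.5 cm → contributes +564.2 cm⁴
Total I = 1 712 cm⁴.

I_xx ≈ 1700 cm⁴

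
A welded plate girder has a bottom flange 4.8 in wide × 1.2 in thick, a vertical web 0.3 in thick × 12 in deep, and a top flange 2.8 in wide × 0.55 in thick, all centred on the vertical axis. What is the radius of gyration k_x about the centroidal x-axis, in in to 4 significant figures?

k_x ≈ 5.084 in

Decompose the section into non-overlapping parts with the origin at the bottom-left of its bounding rectangle.
Bottom plate: 4.8 × 1.2, A = 5.76 in², y = 0.6 in, Ī = 0.6912 in⁴.
Web plate: 0.3 × 12, A = 3.6 in², y = 7.2 in, Ī = 43.2 in⁴.
Top plate: 2.8 × 0.55, A = 1.54 in², y = 13.475 in, Ī = 0.0388208 in⁴.
Centroid: ȳ = ΣA·y / ΣA = 4.59885 in.
Transfer each piece to the centroidal x-axis using Ī + A·d² with d = y − 4.59885:
  bottom plate: d = -3.99885 in → contributes +92.7984 in⁴
  web plate: d = 2.60115 in → contributes +67.5575 in⁴
  top plate: d = 8.87615 in → contributes +121.369 in⁴
Total I = 281.725 in⁴.
Radius of gyration: k = √(I/A) = √(281.725 / 10.9) = 5.08393 in.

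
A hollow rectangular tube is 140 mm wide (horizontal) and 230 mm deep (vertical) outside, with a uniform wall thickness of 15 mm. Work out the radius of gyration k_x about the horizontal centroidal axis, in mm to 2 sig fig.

Decompose the section into non-overlapping parts with the origin at the bottom-left of its bounding rectangle.
Outer rectangle: 140 × 230, A = 32 200 mm², y = 115 mm, Ī = 141 948 333 mm⁴.
Inner void (subtracted): 110 × 200, A = 22 000 mm², y = 115 mm, Ī = 73 333 333 mm⁴.
By symmetry the centroid is at mid-height, ȳ = 115 mm.
All pieces are centred on the horizontal centroidal axis, so I = ΣĪ (holes subtracted) = 68 615 000 mm⁴.
Radius of gyration: k = √(I/A) = √(68 615 000 / 10 200) = 82.02 mm.

k_x ≈ 82 mm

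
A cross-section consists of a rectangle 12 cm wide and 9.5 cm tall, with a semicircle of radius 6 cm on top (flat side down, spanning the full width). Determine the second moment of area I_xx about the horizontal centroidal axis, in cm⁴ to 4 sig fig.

I_xx ≈ 3012 cm⁴

Break the section into simple shapes (no overlaps), measuring from the bottom-left corner of the bounding box.
Rectangular body: 12 × 9.5, A = 114 cm², y = 4.75 cm, Ī = 857.375 cm⁴.
Semicircular cap: semicircle r = 6, A = 56.5487 cm², y = 12.0465 cm, Ī = 142.245 cm⁴.
Centroid: ȳ = ΣA·y / ΣA = 7.16929 cm.
Transfer each piece to the horizontal centroidal axis using Ī + A·d² with d = y − 7.16929:
  rectangular body: d = -2.41929 cm → contributes +1524.61 cm⁴
  semicircular cap: d = 4.87719 cm → contributes +1487.37 cm⁴
Total I = 3011.98 cm⁴.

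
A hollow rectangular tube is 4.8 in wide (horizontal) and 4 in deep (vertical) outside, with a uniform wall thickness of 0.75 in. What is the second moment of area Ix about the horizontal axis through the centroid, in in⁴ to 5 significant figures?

Ix ≈ 21.303 in⁴

Split into non-overlapping primitives; take the origin at the lower-left of the bounding box.
Outer rectangle: 4.8 × 4, A = 19.2 in², y = 2 in, Ī = 25.6 in⁴.
Inner void (subtracted): 3.3 × 2.5, A = 8.25 in², y = 2 in, Ī = 4.296875 in⁴.
By symmetry the centroid is at mid-height, ȳ = 2 in.
All pieces are centred on the horizontal axis through the centroid, so I = ΣĪ (holes subtracted) = 21.30313 in⁴.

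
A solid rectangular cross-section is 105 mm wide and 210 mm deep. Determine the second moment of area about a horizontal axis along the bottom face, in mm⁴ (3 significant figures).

I_base ≈ 3.24 × 10⁸ mm⁴

The section: 105 × 210, A = 22 050 mm², y = 105 mm, Ī = 81 033 750 mm⁴.
Transfer it to the bottom edge using Ī + A·d² with d = y − 0:
  the section: d = 105 mm → contributes +324 135 000 mm⁴
Total I = 324 135 000 mm⁴.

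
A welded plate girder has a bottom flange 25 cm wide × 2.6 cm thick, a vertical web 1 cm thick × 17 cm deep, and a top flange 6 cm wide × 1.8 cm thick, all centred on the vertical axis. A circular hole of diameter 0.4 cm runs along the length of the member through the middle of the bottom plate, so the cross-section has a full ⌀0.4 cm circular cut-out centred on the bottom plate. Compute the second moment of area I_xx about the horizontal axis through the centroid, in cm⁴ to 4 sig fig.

I_xx ≈ 4554 cm⁴

Break the section into simple shapes (no overlaps), measuring from the bottom-left corner of the bounding box.
Bottom plate: 25 × 2.6, A = 65 cm², y = 1.3 cm, Ī = 36.6167 cm⁴.
Web plate: 1 × 17, A = 17 cm², y = 11.1 cm, Ī = 409.417 cm⁴.
Top plate: 6 × 1.8, A = 10.8 cm², y = 20.5 cm, Ī = 2.916 cm⁴.
Hole (subtracted): ⌀0.4, A = 0.125664 cm², y = 1.3 cm, Ī = 0.00125664 cm⁴.
Centroid: ȳ = ΣA·y / ΣA = 5.33521 cm.
Transfer each piece to the horizontal axis through the centroid using Ī + A·d² with d = y − 5.33521:
  bottom plate: d = -4.03521 cm → contributes +1 095 cm⁴
  web plate: d = 5.76479 cm → contributes +974.375 cm⁴
  top plate: d = 15.1648 cm → contributes +2486.6 cm⁴
  hole: d = -4.03521 cm → contributes −2.04742 cm⁴
Total I = 4553.93 cm⁴.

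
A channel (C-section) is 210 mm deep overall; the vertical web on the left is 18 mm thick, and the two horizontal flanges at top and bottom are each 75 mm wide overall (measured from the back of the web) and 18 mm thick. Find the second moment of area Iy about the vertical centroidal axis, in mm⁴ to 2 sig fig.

Treat the section as a set of non-overlapping primitives; coordinates are from the bounding-box lower-left.
Web: 18 × 210, A = 3 780 mm², x = 9 mm, Ī = 102 060 mm⁴.
Top flange (beyond web): 57 × 18, A = 1 026 mm², x = 46.5 mm, Ī = 277 790 mm⁴.
Bottom flange (beyond web): 57 × 18, A = 1 026 mm², x = 46.5 mm, Ī = 277 790 mm⁴.
Centroid: x̄ = ΣA·x / ΣA = 22.19 mm.
Transfer each piece to the vertical centroidal axis using Ī + A·d² with d = x − 22.19:
  web: d = -13.19 mm → contributes +760 133 mm⁴
  top flange (beyond web): d = 24.31 mm → contributes +883 909 mm⁴
  bottom flange (beyond web): d = 24.31 mm → contributes +883 909 mm⁴
Total I = 2 527 952 mm⁴.

Iy ≈ 2.5 × 10⁶ mm⁴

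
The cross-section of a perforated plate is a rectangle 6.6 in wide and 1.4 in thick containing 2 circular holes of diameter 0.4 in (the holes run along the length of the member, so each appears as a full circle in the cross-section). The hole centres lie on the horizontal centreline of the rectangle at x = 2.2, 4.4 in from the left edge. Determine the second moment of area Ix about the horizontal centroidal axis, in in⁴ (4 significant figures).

Ix ≈ 1.507 in⁴

Treat the section as a set of non-overlapping primitives; coordinates are from the bounding-box lower-left.
Plate: 6.6 × 1.4, A = 9.24 in², y = 0.7 in, Ī = 1.5092 in⁴.
Hole 1 (subtracted): ⌀0.4, A = 0.125664 in², y = 0.7 in, Ī = 0.00125664 in⁴.
Hole 2 (subtracted): ⌀0.4, A = 0.125664 in², y = 0.7 in, Ī = 0.00125664 in⁴.
By symmetry the centroid is at mid-height, ȳ = 0.7 in.
All pieces are centred on the horizontal centroidal axis, so I = ΣĪ (holes subtracted) = 1.50669 in⁴.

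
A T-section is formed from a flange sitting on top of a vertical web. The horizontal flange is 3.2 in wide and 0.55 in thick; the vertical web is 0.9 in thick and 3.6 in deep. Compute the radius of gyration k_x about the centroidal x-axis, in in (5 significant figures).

Split into non-overlapping primitives; take the origin at the lower-left of the bounding box.
Flange: 3.2 × 0.55, A = 1.76 in², y = 3.875 in, Ī = 0.04436667 in⁴.
Web: 0.9 × 3.6, A = 3.24 in², y = 1.8 in, Ī = 3.4992 in⁴.
Centroid: ȳ = ΣA·y / ΣA = 2.5304 in.
Transfer each piece to the centroidal x-axis using Ī + A·d² with d = y − 2.5304:
  flange: d = 1.3446 in → contributes +3.226357 in⁴
  web: d = -0.7304 in → contributes +5.227689 in⁴
Total I = 8.454046 in⁴.
Radius of gyration: k = √(I/A) = √(8.454046 / 5) = 1.300311 in.

k_x ≈ 1.3003 in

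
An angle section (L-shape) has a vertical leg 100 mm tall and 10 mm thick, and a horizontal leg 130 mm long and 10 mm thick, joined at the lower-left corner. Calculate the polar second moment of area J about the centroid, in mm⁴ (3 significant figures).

J ≈ 5.70 × 10⁶ mm⁴

Break the section into simple shapes (no overlaps), measuring from the bottom-left corner of the bounding box.
Vertical leg: 10 × 100, A = 1 000 mm², y = 50 mm, Ī = 833 333 mm⁴.
Horizontal leg (remainder): 120 × 10, A = 1 200 mm², y = 5 mm, Ī = 10 000 mm⁴.
Centroid: ȳ = ΣA·y / ΣA = 25.455 mm.
Transfer each piece to the centroidal x-axis using Ī + A·d² with d = y − 25.455:
  vertical leg: d = 24.545 mm → contributes +1 435 813 mm⁴
  horizontal leg (remainder): d = -20.455 mm → contributes +512 066 mm⁴
Total I = 1 947 879 mm⁴.
For the y-axis: x̄ = 40.455 mm.
Repeating about the centroidal y-axis gives I_y = 3 752 879 mm⁴.
Polar second moment: J = I_x + I_y = 5 700 758 mm⁴.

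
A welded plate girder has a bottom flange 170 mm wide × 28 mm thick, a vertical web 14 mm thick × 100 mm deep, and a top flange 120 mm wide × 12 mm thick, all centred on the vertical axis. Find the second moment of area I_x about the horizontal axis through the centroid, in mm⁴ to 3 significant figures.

I_x ≈ 1.89 × 10⁷ mm⁴

Break the section into simple shapes (no overlaps), measuring from the bottom-left corner of the bounding box.
Bottom plate: 170 × 28, A = 4 760 mm², y = 14 mm, Ī = 310 987 mm⁴.
Web plate: 14 × 100, A = 1 400 mm², y = 78 mm, Ī = 1 166 667 mm⁴.
Top plate: 120 × 12, A = 1 440 mm², y = 134 mm, Ī = 17 280 mm⁴.
Centroid: ȳ = ΣA·y / ΣA = 48.526 mm.
Transfer each piece to the horizontal axis through the centroid using Ī + A·d² with d = y − 48.526:
  bottom plate: d = -34.526 mm → contributes +5 985 223 mm⁴
  web plate: d = 29.474 mm → contributes +2 382 844 mm⁴
  top plate: d = 85.474 mm → contributes +10 537 561 mm⁴
Total I = 18 905 628 mm⁴.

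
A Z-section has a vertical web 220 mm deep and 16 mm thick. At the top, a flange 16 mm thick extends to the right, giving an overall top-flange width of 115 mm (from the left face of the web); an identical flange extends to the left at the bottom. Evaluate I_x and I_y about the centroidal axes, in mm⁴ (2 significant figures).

I_x ≈ 4.7 × 10⁷ mm⁴, I_y ≈ 1.3 × 10⁷ mm⁴

Break the section into simple shapes (no overlaps), measuring from the bottom-left corner of the bounding box.
Web: 16 × 220, A = 3 520 mm², y = 110 mm, Ī = 14 197 333 mm⁴.
Top flange (beyond web): 99 × 16, A = 1 584 mm², y = 212 mm, Ī = 33 792 mm⁴.
Bottom flange (beyond web): 99 × 16, A = 1 584 mm², y = 8 mm, Ī = 33 792 mm⁴.
Centroid: ȳ = ΣA·y / ΣA = 110 mm.
Transfer each piece to the centroidal x-axis using Ī + A·d² with d = y − 110:
  web: d = 0 mm → contributes +14 197 333 mm⁴
  top flange (beyond web): d = 102 mm → contributes +16 513 728 mm⁴
  bottom flange (beyond web): d = -102 mm → contributes +16 513 728 mm⁴
Total I = 47 224 789 mm⁴.
For the y-axis: x̄ = 107 mm.
Repeating about the centroidal y-axis gives I_y = 13 136 757 mm⁴.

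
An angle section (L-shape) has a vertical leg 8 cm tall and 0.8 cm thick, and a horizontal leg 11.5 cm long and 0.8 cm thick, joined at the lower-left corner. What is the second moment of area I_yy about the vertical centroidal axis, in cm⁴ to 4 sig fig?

Split into non-overlapping primitives; take the origin at the lower-left of the bounding box.
Vertical leg: 0.8 × 8, A = 6.4 cm², x = 0.4 cm, Ī = 0.341333 cm⁴.
Horizontal leg (remainder): 10.7 × 0.8, A = 8.56 cm², x = 6.15 cm, Ī = 81.6695 cm⁴.
Centroid: x̄ = ΣA·x / ΣA = 3.69011 cm.
Transfer each piece to the vertical centroidal axis using Ī + A·d² with d = x − 3.69011:
  vertical leg: d = -3.29011 cm → contributes +69.6201 cm⁴
  horizontal leg (remainder): d = 2.45989 cm → contributes +133.467 cm⁴
Total I = 203.087 cm⁴.

I_yy ≈ 203.1 cm⁴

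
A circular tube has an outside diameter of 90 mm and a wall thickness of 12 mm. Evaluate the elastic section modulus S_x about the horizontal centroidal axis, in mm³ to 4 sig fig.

Decompose the section into non-overlapping parts with the origin at the bottom-left of its bounding rectangle.
Outer circle: ⌀90, A = 6361.73 mm², y = 45 mm, Ī = 3 220 623 mm⁴.
Bore (subtracted): ⌀66, A = 3421.19 mm², y = 45 mm, Ī = 931 420 mm⁴.
By symmetry the centroid is at mid-height, ȳ = 45 mm.
All pieces are centred on the horizontal centroidal axis, so I = ΣĪ (holes subtracted) = 2 289 203 mm⁴.
Extreme fibre distance c = 45 mm; S = I/c = 50871.2 mm³.

S_x ≈ 5.087 × 10⁴ mm³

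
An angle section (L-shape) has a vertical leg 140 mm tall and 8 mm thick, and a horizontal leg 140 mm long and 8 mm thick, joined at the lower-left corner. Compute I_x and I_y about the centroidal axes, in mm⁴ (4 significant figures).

Treat the section as a set of non-overlapping primitives; coordinates are from the bounding-box lower-left.
Vertical leg: 8 × 140, A = 1 120 mm², y = 70 mm, Ī = 1 829 333 mm⁴.
Horizontal leg (remainder): 132 × 8, A = 1 056 mm², y = 4 mm, Ī = 5 632 mm⁴.
Centroid: ȳ = ΣA·y / ΣA = 37.9706 mm.
Transfer each piece to the centroidal x-axis using Ī + A·d² with d = y − 37.9706:
  vertical leg: d = 32.0294 mm → contributes +2 978 323 mm⁴
  horizontal leg (remainder): d = -33.9706 mm → contributes +1 224 257 mm⁴
Total I = 4 202 579 mm⁴.
For the y-axis: x̄ = 37.9706 mm.
Repeating about the centroidal y-axis gives I_y = 4 202 579 mm⁴.

I_x ≈ 4.203 × 10⁶ mm⁴, I_y ≈ 4.203 × 10⁶ mm⁴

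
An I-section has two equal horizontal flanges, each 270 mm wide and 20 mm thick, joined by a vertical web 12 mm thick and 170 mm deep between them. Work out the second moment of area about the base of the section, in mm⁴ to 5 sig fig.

I_base ≈ 2.4430 × 10⁸ mm⁴

Treat the section as a set of non-overlapping primitives; coordinates are from the bounding-box lower-left.
Bottom flange: 270 × 20, A = 5 400 mm², y = 10 mm, Ī = 180 000 mm⁴.
Web: 12 × 170, A = 2 040 mm², y = 105 mm, Ī = 4 913 000 mm⁴.
Top flange: 270 × 20, A = 5 400 mm², y = 200 mm, Ī = 180 000 mm⁴.
Transfer each piece to a horizontal axis along the bottom face using Ī + A·d² with d = y − 0:
  bottom flange: d = 10 mm → contributes +720 000 mm⁴
  web: d = 105 mm → contributes +27 404 000 mm⁴
  top flange: d = 200 mm → contributes +216 180 000 mm⁴
Total I = 244 304 000 mm⁴.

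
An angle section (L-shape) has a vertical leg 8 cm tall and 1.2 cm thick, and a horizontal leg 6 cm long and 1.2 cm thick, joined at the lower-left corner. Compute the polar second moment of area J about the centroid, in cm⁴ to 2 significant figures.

J ≈ 140 cm⁴

Decompose the section into non-overlapping parts with the origin at the bottom-left of its bounding rectangle.
Vertical leg: 1.2 × 8, A = 9.6 cm², y = 4 cm, Ī = 51.2 cm⁴.
Horizontal leg (remainder): 4.8 × 1.2, A = 5.76 cm², y = 0.6 cm, Ī = 0.6912 cm⁴.
Centroid: ȳ = ΣA·y / ΣA = 2.725 cm.
Transfer each piece to the centroidal x-axis using Ī + A·d² with d = y − 2.725:
  vertical leg: d = 1.275 cm → contributes +66.81 cm⁴
  horizontal leg (remainder): d = -2.125 cm → contributes +26.7 cm⁴
Total I = 93.51 cm⁴.
For the y-axis: x̄ = 1.725 cm.
Repeating about the centroidal y-axis gives I_y = 44.61 cm⁴.
Polar second moment: J = I_x + I_y = 138.1 cm⁴.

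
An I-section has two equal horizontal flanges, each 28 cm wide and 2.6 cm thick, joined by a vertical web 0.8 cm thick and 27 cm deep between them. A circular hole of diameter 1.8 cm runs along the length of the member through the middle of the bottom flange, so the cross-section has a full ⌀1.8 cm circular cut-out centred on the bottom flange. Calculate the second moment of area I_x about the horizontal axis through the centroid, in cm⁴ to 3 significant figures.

I_x ≈ 3.27 × 10⁴ cm⁴

Break the section into simple shapes (no overlaps), measuring from the bottom-left corner of the bounding box.
Bottom flange: 28 × 2.6, A = 72.8 cm², y = 1.3 cm, Ī = 41.011 cm⁴.
Web: 0.8 × 27, A = 21.6 cm², y = 16.1 cm, Ī = 1312.2 cm⁴.
Top flange: 28 × 2.6, A = 72.8 cm², y = 30.9 cm, Ī = 41.011 cm⁴.
Hole (subtracted): ⌀1.8, A = 2.5447 cm², y = 1.3 cm, Ī = 0.5153 cm⁴.
Centroid: ȳ = ΣA·y / ΣA = 16.329 cm.
Transfer each piece to the horizontal axis through the centroid using Ī + A·d² with d = y − 16.329:
  bottom flange: d = -15.029 cm → contributes +16 484 cm⁴
  web: d = -0.22873 cm → contributes +1313.3 cm⁴
  top flange: d = 14.571 cm → contributes +15 498 cm⁴
  hole: d = -15.029 cm → contributes −575.27 cm⁴
Total I = 32 720 cm⁴.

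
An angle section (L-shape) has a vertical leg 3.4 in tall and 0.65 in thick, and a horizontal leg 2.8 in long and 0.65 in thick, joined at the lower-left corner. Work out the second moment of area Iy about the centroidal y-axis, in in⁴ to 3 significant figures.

Iy ≈ 2.29 in⁴

Treat the section as a set of non-overlapping primitives; coordinates are from the bounding-box lower-left.
Vertical leg: 0.65 × 3.4, A = 2.21 in², x = 0.325 in, Ī = 0.07781 in⁴.
Horizontal leg (remainder): 2.15 × 0.65, A = 1.3975 in², x = 1.725 in, Ī = 0.53833 in⁴.
Centroid: x̄ = ΣA·x / ΣA = 0.86734 in.
Transfer each piece to the centroidal y-axis using Ī + A·d² with d = x − 0.86734:
  vertical leg: d = -0.54234 in → contributes +0.72785 in⁴
  horizontal leg (remainder): d = 0.85766 in → contributes +1.5663 in⁴
Total I = 2.2941 in⁴.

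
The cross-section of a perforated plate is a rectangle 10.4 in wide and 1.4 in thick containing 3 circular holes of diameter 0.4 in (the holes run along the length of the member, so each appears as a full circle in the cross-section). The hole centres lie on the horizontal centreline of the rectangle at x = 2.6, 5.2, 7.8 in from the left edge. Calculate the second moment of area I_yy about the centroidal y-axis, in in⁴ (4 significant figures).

Split into non-overlapping primitives; take the origin at the lower-left of the bounding box.
Plate: 10.4 × 1.4, A = 14.56 in², x = 5.2 in, Ī = 131.234 in⁴.
Hole 1 (subtracted): ⌀0.4, A = 0.125664 in², x = 2.6 in, Ī = 0.00125664 in⁴.
Hole 2 (subtracted): ⌀0.4, A = 0.125664 in², x = 5.2 in, Ī = 0.00125664 in⁴.
Hole 3 (subtracted): ⌀0.4, A = 0.125664 in², x = 7.8 in, Ī = 0.00125664 in⁴.
By symmetry the centroid is at mid-width, x̄ = 5.2 in.
Transfer each piece to the centroidal y-axis using Ī + A·d² with d = x − 5.2:
  plate: d = 0 in → contributes +131.234 in⁴
  hole 1: d = -2.6 in → contributes −0.850743 in⁴
  hole 2: d = 0 in → contributes −0.00125664 in⁴
  hole 3: d = 2.6 in → contributes −0.850743 in⁴
Total I = 129.531 in⁴.

I_yy ≈ 129.5 in⁴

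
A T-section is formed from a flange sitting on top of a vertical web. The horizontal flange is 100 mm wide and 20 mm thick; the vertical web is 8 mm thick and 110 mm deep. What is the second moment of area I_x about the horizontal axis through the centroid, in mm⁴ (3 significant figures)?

Break the section into simple shapes (no overlaps), measuring from the bottom-left corner of the bounding box.
Flange: 100 × 20, A = 2 000 mm², y = 120 mm, Ī = 66 667 mm⁴.
Web: 8 × 110, A = 880 mm², y = 55 mm, Ī = 887 333 mm⁴.
Centroid: ȳ = ΣA·y / ΣA = 100.14 mm.
Transfer each piece to the horizontal axis through the centroid using Ī + A·d² with d = y − 100.14:
  flange: d = 19.861 mm → contributes +855 594 mm⁴
  web: d = -45.139 mm → contributes +2 680 350 mm⁴
Total I = 3 535 944 mm⁴.

I_x ≈ 3.54 × 10⁶ mm⁴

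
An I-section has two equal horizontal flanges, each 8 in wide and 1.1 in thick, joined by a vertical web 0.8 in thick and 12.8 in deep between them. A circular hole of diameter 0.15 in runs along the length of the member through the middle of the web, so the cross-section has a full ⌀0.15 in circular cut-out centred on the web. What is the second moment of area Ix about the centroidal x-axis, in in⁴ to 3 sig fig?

Decompose the section into non-overlapping parts with the origin at the bottom-left of its bounding rectangle.
Bottom flange: 8 × 1.1, A = 8.8 in², y = 0.55 in, Ī = 0.88733 in⁴.
Web: 0.8 × 12.8, A = 10.24 in², y = 7.5 in, Ī = 139.81 in⁴.
Top flange: 8 × 1.1, A = 8.8 in², y = 14.45 in, Ī = 0.88733 in⁴.
Hole (subtracted): ⌀0.15, A = 0.017671 in², y = 7.5 in, Ī = 0.00002485 in⁴.
By symmetry the centroid is at mid-height, ȳ = 7.5 in.
Transfer each piece to the centroidal x-axis using Ī + A·d² with d = y − 7.5:
  bottom flange: d = -6.95 in → contributes +425.95 in⁴
  web: d = 0 in → contributes +139.81 in⁴
  top flange: d = 6.95 in → contributes +425.95 in⁴
  hole: d = 0 in → contributes −0.00002485 in⁴
Total I = 991.71 in⁴.

Ix ≈ 992 in⁴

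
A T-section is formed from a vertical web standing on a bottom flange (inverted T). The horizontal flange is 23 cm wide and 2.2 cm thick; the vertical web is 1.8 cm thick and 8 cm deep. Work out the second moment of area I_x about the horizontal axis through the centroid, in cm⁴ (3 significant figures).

I_x ≈ 389 cm⁴

Split into non-overlapping primitives; take the origin at the lower-left of the bounding box.
Flange: 23 × 2.2, A = 50.6 cm², y = 1.1 cm, Ī = 20.409 cm⁴.
Web: 1.8 × 8, A = 14.4 cm², y = 6.2 cm, Ī = 76.8 cm⁴.
Centroid: ȳ = ΣA·y / ΣA = 2.2298 cm.
Transfer each piece to the horizontal axis through the centroid using Ī + A·d² with d = y − 2.2298:
  flange: d = -1.1298 cm → contributes +85.002 cm⁴
  web: d = 3.9702 cm → contributes +303.77 cm⁴
Total I = 388.78 cm⁴.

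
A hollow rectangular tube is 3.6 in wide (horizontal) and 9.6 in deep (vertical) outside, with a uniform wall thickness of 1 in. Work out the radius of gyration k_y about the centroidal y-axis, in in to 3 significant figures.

k_y ≈ 1.25 in

Break the section into simple shapes (no overlaps), measuring from the bottom-left corner of the bounding box.
Outer rectangle: 3.6 × 9.6, A = 34.56 in², x = 1.8 in, Ī = 37.325 in⁴.
Inner void (subtracted): 1.6 × 7.6, A = 12.16 in², x = 1.8 in, Ī = 2.5941 in⁴.
By symmetry the centroid is at mid-width, x̄ = 1.8 in.
All pieces are centred on the centroidal y-axis, so I = ΣĪ (holes subtracted) = 34.731 in⁴.
Radius of gyration: k = √(I/A) = √(34.731 / 22.4) = 1.2452 in.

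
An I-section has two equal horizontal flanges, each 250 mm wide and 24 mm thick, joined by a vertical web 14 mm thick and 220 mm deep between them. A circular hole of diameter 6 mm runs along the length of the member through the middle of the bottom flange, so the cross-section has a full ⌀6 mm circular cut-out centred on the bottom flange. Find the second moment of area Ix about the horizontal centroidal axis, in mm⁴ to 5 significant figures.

Ix ≈ 1.9118 × 10⁸ mm⁴

Decompose the section into non-overlapping parts with the origin at the bottom-left of its bounding rectangle.
Bottom flange: 250 × 24, A = 6 000 mm², y = 12 mm, Ī = 288 000 mm⁴.
Web: 14 × 220, A = 3 080 mm², y = 134 mm, Ī = 12 422 667 mm⁴.
Top flange: 250 × 24, A = 6 000 mm², y = 256 mm, Ī = 288 000 mm⁴.
Hole (subtracted): ⌀6, A = 28.27433 mm², y = 12 mm, Ī = 63.61725 mm⁴.
Centroid: ȳ = ΣA·y / ΣA = 134.2292 mm.
Transfer each piece to the horizontal centroidal axis using Ī + A·d² with d = y − 134.2292:
  bottom flange: d = -122.2292 mm → contributes +89 927 826 mm⁴
  web: d = -0.2291743 mm → contributes +12 422 828 mm⁴
  top flange: d = 121.7708 mm → contributes +89 256 804 mm⁴
  hole: d = -122.2292 mm → contributes −422481.3 mm⁴
Total I = 191 184 977 mm⁴.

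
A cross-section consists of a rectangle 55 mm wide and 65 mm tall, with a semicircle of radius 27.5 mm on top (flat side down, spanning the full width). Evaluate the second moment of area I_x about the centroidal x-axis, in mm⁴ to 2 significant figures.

Decompose the section into non-overlapping parts with the origin at the bottom-left of its bounding rectangle.
Rectangular body: 55 × 65, A = 3 575 mm², y = 32.5 mm, Ī = 1 258 698 mm⁴.
Semicircular cap: semicircle r = 27.5, A = 1 188 mm², y = 76.67 mm, Ī = 62 772 mm⁴.
Centroid: ȳ = ΣA·y / ΣA = 43.52 mm.
Transfer each piece to the centroidal x-axis using Ī + A·d² with d = y − 43.52:
  rectangular body: d = -11.02 mm → contributes +1 692 591 mm⁴
  semicircular cap: d = 33.15 mm → contributes +1 368 562 mm⁴
Total I = 3 061 152 mm⁴.

I_x ≈ 3.1 × 10⁶ mm⁴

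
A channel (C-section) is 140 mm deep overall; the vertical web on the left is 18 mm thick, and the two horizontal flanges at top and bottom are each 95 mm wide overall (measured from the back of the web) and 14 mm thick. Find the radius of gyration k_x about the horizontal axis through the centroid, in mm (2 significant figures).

k_x ≈ 52 mm

Decompose the section into non-overlapping parts with the origin at the bottom-left of its bounding rectangle.
Web: 18 × 140, A = 2 520 mm², y = 70 mm, Ī = 4 116 000 mm⁴.
Top flange (beyond web): 77 × 14, A = 1 078 mm², y = 133 mm, Ī = 17 607 mm⁴.
Bottom flange (beyond web): 77 × 14, A = 1 078 mm², y = 7 mm, Ī = 17 607 mm⁴.
By symmetry the centroid is at mid-height, ȳ = 70 mm.
Transfer each piece to the horizontal axis through the centroid using Ī + A·d² with d = y − 70:
  web: d = 0 mm → contributes +4 116 000 mm⁴
  top flange (beyond web): d = 63 mm → contributes +4 296 189 mm⁴
  bottom flange (beyond web): d = -63 mm → contributes +4 296 189 mm⁴
Total I = 12 708 379 mm⁴.
Radius of gyration: k = √(I/A) = √(12 708 379 / 4 676) = 52.13 mm.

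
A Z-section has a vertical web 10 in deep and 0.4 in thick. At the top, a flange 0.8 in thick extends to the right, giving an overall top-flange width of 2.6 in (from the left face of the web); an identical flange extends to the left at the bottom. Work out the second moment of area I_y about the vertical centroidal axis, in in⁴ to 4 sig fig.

I_y ≈ 7.422 in⁴

Decompose the section into non-overlapping parts with the origin at the bottom-left of its bounding rectangle.
Web: 0.4 × 10, A = 4 in², x = 2.4 in, Ī = 0.0533333 in⁴.
Top flange (beyond web): 2.2 × 0.8, A = 1.76 in², x = 3.7 in, Ī = 0.709867 in⁴.
Bottom flange (beyond web): 2.2 × 0.8, A = 1.76 in², x = 1.1 in, Ī = 0.709867 in⁴.
Centroid: x̄ = ΣA·x / ΣA = 2.4 in.
Transfer each piece to the vertical centroidal axis using Ī + A·d² with d = x − 2.4:
  web: d = 0 in → contributes +0.0533333 in⁴
  top flange (beyond web): d = 1.3 in → contributes +3.68427 in⁴
  bottom flange (beyond web): d = -1.3 in → contributes +3.68427 in⁴
Total I = 7.42187 in⁴.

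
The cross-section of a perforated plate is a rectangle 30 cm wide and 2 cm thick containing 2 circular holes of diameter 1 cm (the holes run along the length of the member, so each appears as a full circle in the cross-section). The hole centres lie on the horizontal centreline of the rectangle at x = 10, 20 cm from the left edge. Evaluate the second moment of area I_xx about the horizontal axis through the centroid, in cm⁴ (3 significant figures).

I_xx ≈ 19.9 cm⁴

Treat the section as a set of non-overlapping primitives; coordinates are from the bounding-box lower-left.
Plate: 30 × 2, A = 60 cm², y = 1 cm, Ī = 20 cm⁴.
Hole 1 (subtracted): ⌀1, A = 0.7854 cm², y = 1 cm, Ī = 0.049087 cm⁴.
Hole 2 (subtracted): ⌀1, A = 0.7854 cm², y = 1 cm, Ī = 0.049087 cm⁴.
By symmetry the centroid is at mid-height, ȳ = 1 cm.
All pieces are centred on the horizontal axis through the centroid, so I = ΣĪ (holes subtracted) = 19.902 cm⁴.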